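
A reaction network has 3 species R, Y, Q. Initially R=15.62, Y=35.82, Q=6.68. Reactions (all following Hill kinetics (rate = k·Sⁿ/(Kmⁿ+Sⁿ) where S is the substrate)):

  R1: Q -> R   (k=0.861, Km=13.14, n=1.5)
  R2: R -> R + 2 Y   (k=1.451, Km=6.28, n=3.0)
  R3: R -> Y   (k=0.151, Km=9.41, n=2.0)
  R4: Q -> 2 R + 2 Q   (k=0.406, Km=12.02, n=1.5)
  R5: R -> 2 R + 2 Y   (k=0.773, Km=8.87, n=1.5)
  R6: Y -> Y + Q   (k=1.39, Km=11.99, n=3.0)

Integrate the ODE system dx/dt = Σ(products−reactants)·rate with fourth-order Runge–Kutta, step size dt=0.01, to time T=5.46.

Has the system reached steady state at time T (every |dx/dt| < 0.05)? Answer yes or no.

Steady state at T: no

RK4 with dt=0.01: 546 steps to T=5.46. Trajectory (selected grid times):
t=0.00: R=15.62 Y=35.82 Q=6.68
t=0.61: R=16.19 Y=38.22 Q=7.43
t=1.21: R=16.78 Y=40.60 Q=8.16
t=1.82: R=17.42 Y=43.05 Q=8.90
t=2.43: R=18.09 Y=45.51 Q=9.64
t=3.03: R=18.78 Y=47.95 Q=10.36
t=3.64: R=19.52 Y=50.46 Q=11.08
t=4.25: R=20.28 Y=52.97 Q=11.80
t=4.85: R=21.05 Y=55.47 Q=12.51
t=5.46: R=21.87 Y=58.02 Q=13.22
Rates at T: R1=0.4325, R2=1.4174, R3=0.1274, R4=0.2175, R5=0.6143, R6=1.3778
dx/dt at T (Σ net stoichiometry × rate): R=+1.3543, Y=+4.1909, Q=+1.1628
Largest |dx/dt| is |+4.1909| (Y) ≥ 0.05 → not steady.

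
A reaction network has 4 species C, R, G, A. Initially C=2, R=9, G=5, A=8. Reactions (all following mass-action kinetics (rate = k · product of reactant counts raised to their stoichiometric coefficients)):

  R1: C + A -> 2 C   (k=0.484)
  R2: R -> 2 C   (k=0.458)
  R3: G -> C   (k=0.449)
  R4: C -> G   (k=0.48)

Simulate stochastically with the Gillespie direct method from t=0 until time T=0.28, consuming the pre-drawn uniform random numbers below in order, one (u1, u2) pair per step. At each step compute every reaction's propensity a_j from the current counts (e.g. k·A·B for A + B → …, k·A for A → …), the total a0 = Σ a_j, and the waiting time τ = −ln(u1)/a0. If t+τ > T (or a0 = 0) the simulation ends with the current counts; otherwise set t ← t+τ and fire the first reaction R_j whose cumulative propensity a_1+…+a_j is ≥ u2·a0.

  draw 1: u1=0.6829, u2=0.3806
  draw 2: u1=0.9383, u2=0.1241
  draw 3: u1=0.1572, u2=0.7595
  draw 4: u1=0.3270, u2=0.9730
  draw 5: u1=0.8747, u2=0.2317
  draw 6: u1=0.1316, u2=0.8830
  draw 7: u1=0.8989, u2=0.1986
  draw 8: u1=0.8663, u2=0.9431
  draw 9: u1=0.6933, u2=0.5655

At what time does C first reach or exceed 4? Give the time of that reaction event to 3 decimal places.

Threshold first reached at t = 0.029

t=0.000: C=2 R=9 G=5 A=8
Draw 1: a1=7.744, a2=4.122, a3=2.245, a4=0.960, a0=15.071; τ=−ln(0.6829)/15.071=0.025 → t=0.025; u2·a0=0.3806·15.071=5.736 ≤ a1=7.744 → R1 fires; C=3 R=9 G=5 A=7
Draw 2: a1=10.164, a2=4.122, a3=2.245, a4=1.440, a0=17.971; τ=−ln(0.9383)/17.971=0.004 → t=0.029; u2·a0=0.1241·17.971=2.230 ≤ a1=10.164 → R1 fires; C=4 R=9 G=5 A=6
Draw 3: a1=11.616, a2=4.122, a3=2.245, a4=1.920, a0=19.903; τ=−ln(0.1572)/19.903=0.093 → t=0.122; u2·a0=0.7595·19.903=15.116; a1=11.616 < 15.116 ≤ a1+a2=15.738 → R2 fires; C=6 R=8 G=5 A=6
Draw 4: a1=17.424, a2=3.664, a3=2.245, a4=2.880, a0=26.213; τ=−ln(0.3270)/26.213=0.043 → t=0.164; u2·a0=0.9730·26.213=25.505; a1+…+a3=23.333 < 25.505 ≤ a1+…+a4=26.213 → R4 fires; C=5 R=8 G=6 A=6
Draw 5: a1=14.520, a2=3.664, a3=2.694, a4=2.400, a0=23.278; τ=−ln(0.8747)/23.278=0.006 → t=0.170; u2·a0=0.2317·23.278=5.394 ≤ a1=14.520 → R1 fires; C=6 R=8 G=6 A=5
Draw 6: a1=14.520, a2=3.664, a3=2.694, a4=2.880, a0=23.758; τ=−ln(0.1316)/23.758=0.085 → t=0.256; u2·a0=0.8830·23.758=20.978; a1+…+a3=20.878 < 20.978 ≤ a1+…+a4=23.758 → R4 fires; C=5 R=8 G=7 A=5
Draw 7: a1=12.100, a2=3.664, a3=3.143, a4=2.400, a0=21.307; τ=−ln(0.8989)/21.307=0.005 → t=0.261; u2·a0=0.1986·21.307=4.232 ≤ a1=12.100 → R1 fires; C=6 R=8 G=7 A=4
Draw 8: a1=11.616, a2=3.664, a3=3.143, a4=2.880, a0=21.303; τ=−ln(0.8663)/21.303=0.007 → t=0.267; u2·a0=0.9431·21.303=20.091; a1+…+a3=18.423 < 20.091 ≤ a1+…+a4=21.303 → R4 fires; C=5 R=8 G=8 A=4
Draw 9: a1=9.680, a2=3.664, a3=3.592, a4=2.400, a0=19.336; τ=−ln(0.6933)/19.336=0.019 → t=0.286 > T=0.28: stop.
C first becomes ≥ 4 when it reaches 4 at the event at t=0.029.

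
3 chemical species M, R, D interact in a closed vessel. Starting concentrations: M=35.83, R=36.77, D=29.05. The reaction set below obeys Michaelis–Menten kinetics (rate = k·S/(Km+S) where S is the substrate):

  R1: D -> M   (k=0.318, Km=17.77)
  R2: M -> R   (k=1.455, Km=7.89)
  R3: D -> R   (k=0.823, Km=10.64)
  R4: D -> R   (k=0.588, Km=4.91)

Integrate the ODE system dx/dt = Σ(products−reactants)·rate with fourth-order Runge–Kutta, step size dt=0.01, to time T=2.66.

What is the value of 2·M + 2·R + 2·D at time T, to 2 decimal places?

Check how each reaction changes W = 2·M + 2·R + 2·D (weight of products minus weight of reactants):
R1: D -> M: (2·1) − (2·1) = 2 − 2 = 0
R2: M -> R: (2·1) − (2·1) = 2 − 2 = 0
R3: D -> R: (2·1) − (2·1) = 2 − 2 = 0
R4: D -> R: (2·1) − (2·1) = 2 − 2 = 0
Every reaction leaves W unchanged, so W is conserved and no simulation is needed: W(T) = W(0) = 2·35.83 + 2·36.77 + 2·29.05 = 203.30

Value at T = 203.30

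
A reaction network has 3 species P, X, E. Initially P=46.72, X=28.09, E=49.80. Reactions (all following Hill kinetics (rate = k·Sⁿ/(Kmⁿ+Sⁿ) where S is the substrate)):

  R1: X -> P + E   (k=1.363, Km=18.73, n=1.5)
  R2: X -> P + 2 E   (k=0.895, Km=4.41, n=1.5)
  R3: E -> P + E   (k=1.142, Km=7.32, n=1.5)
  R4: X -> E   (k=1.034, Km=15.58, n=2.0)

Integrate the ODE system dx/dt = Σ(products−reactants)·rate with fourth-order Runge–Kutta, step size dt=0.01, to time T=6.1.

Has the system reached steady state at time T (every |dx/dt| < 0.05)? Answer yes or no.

Steady state at T: no

RK4 with dt=0.01: 610 steps to T=6.1. Trajectory (selected grid times):
t=0.00: P=46.72 X=28.09 E=49.80
t=0.68: P=48.62 X=26.40 E=52.06
t=1.36: P=50.49 X=24.75 E=54.28
t=2.03: P=52.32 X=23.17 E=56.42
t=2.71: P=54.15 X=21.61 E=58.54
t=3.39: P=55.95 X=20.10 E=60.60
t=4.07: P=57.72 X=18.65 E=62.60
t=4.74: P=59.43 X=17.28 E=64.50
t=5.42: P=61.14 X=15.95 E=66.37
t=6.10: P=62.81 X=14.68 E=68.16
Rates at T: R1=0.5584, R2=0.7685, R3=1.1032, R4=0.4864
dx/dt at T (Σ net stoichiometry × rate): P=+2.4301, X=-1.8133, E=+2.5817
Largest |dx/dt| is |+2.5817| (E) ≥ 0.05 → not steady.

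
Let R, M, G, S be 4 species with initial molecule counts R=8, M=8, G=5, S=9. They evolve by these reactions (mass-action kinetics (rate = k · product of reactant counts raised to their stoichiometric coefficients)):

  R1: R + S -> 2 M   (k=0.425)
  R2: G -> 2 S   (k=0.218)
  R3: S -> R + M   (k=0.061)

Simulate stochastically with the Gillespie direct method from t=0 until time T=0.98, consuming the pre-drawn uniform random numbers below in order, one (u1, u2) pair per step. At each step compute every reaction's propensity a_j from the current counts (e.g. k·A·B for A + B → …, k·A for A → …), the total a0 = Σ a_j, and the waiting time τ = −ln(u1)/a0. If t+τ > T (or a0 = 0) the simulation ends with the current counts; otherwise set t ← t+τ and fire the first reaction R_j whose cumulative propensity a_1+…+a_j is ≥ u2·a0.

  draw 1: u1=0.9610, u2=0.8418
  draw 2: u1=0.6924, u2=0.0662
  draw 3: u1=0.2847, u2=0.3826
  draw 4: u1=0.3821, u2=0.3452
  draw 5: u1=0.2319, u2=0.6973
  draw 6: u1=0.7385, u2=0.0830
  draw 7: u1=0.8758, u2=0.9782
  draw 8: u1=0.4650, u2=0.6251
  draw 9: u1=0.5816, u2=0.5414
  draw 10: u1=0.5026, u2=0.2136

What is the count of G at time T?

t=0.000: R=8 M=8 G=5 S=9
Draw 1: a1=30.600, a2=1.090, a3=0.549, a0=32.239; τ=−ln(0.9610)/32.239=0.001 → t=0.001; u2·a0=0.8418·32.239=27.139 ≤ a1=30.600 → R1 fires; R=7 M=10 G=5 S=8
Draw 2: a1=23.800, a2=1.090, a3=0.488, a0=25.378; τ=−ln(0.6924)/25.378=0.014 → t=0.016; u2·a0=0.0662·25.378=1.680 ≤ a1=23.800 → R1 fires; R=6 M=12 G=5 S=7
Draw 3: a1=17.850, a2=1.090, a3=0.427, a0=19.367; τ=−ln(0.2847)/19.367=0.065 → t=0.081; u2·a0=0.3826·19.367=7.410 ≤ a1=17.850 → R1 fires; R=5 M=14 G=5 S=6
Draw 4: a1=12.750, a2=1.090, a3=0.366, a0=14.206; τ=−ln(0.3821)/14.206=0.068 → t=0.148; u2·a0=0.3452·14.206=4.904 ≤ a1=12.750 → R1 fires; R=4 M=16 G=5 S=5
Draw 5: a1=8.500, a2=1.090, a3=0.305, a0=9.895; τ=−ln(0.2319)/9.895=0.148 → t=0.296; u2·a0=0.6973·9.895=6.900 ≤ a1=8.500 → R1 fires; R=3 M=18 G=5 S=4
Draw 6: a1=5.100, a2=1.090, a3=0.244, a0=6.434; τ=−ln(0.7385)/6.434=0.047 → t=0.343; u2·a0=0.0830·6.434=0.534 ≤ a1=5.100 → R1 fires; R=2 M=20 G=5 S=3
Draw 7: a1=2.550, a2=1.090, a3=0.183, a0=3.823; τ=−ln(0.8758)/3.823=0.035 → t=0.378; u2·a0=0.9782·3.823=3.740; a1+a2=3.640 < 3.740 ≤ a1+…+a3=3.823 → R3 fires; R=3 M=21 G=5 S=2
Draw 8: a1=2.550, a2=1.090, a3=0.122, a0=3.762; τ=−ln(0.4650)/3.762=0.204 → t=0.581; u2·a0=0.6251·3.762=2.352 ≤ a1=2.550 → R1 fires; R=2 M=23 G=5 S=1
Draw 9: a1=0.850, a2=1.090, a3=0.061, a0=2.001; τ=−ln(0.5816)/2.001=0.271 → t=0.852; u2·a0=0.5414·2.001=1.083; a1=0.850 < 1.083 ≤ a1+a2=1.940 → R2 fires; R=2 M=23 G=4 S=3
Draw 10: a1=2.550, a2=0.872, a3=0.183, a0=3.605; τ=−ln(0.5026)/3.605=0.191 → t=1.043 > T=0.98: stop.
Read off G at T=0.98: 4

G at T = 4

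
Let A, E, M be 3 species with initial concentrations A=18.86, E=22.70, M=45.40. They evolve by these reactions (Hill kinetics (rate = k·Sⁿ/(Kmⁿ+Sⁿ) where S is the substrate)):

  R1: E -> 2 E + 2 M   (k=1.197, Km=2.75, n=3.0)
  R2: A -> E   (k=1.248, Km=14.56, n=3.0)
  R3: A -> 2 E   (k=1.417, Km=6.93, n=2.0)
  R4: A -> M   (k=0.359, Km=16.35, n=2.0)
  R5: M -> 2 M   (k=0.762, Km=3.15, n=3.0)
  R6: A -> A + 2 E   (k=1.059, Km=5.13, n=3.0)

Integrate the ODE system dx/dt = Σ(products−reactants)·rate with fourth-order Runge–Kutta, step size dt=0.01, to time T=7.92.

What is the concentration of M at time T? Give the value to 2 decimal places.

M at T = 71.33

RK4 with dt=0.01: 792 steps to T=7.92. Trajectory (selected grid times):
t=0.00: A=18.86 E=22.70 M=45.40
t=0.88: A=16.89 E=28.45 M=48.35
t=1.76: A=15.07 E=34.03 M=51.28
t=2.64: A=13.39 E=39.41 M=54.19
t=3.52: A=11.88 E=44.55 M=57.08
t=4.40: A=10.54 E=49.45 M=59.96
t=5.28: A=9.35 E=54.08 M=62.82
t=6.16: A=8.31 E=58.43 M=65.67
t=7.04: A=7.40 E=62.49 M=68.51
t=7.92: A=6.61 E=66.25 M=71.33
Read off M at T=7.92: 71.33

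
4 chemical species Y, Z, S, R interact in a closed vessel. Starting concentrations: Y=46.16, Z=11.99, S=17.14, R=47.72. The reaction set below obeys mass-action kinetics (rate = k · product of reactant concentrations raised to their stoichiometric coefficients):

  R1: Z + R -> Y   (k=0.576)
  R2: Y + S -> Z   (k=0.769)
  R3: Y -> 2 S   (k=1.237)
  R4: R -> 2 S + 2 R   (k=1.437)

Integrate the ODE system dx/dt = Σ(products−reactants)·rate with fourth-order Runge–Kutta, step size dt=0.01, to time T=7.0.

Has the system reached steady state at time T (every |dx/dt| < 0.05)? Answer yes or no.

RK4 with dt=0.01: 700 steps to T=7.0. Trajectory (selected grid times):
t=0.00: Y=46.16 Z=11.99 S=17.14 R=47.72
t=0.78: Y=5.43 Z=31.00 S=3.29 R=0.01
t=1.56: Y=0.29 Z=34.44 S=3.24 R=0.00
t=2.33: Y=0.02 Z=34.62 S=3.24 R=0.00
t=3.11: Y=0.00 Z=34.63 S=3.24 R=0.00
t=3.89: Y=0.00 Z=34.63 S=3.24 R=0.00
t=4.67: Y=0.00 Z=34.63 S=3.24 R=0.00
t=5.44: Y=0.00 Z=34.63 S=3.24 R=0.00
t=6.22: Y=0.00 Z=34.63 S=3.24 R=0.00
t=7.00: Y=0.00 Z=34.63 S=3.24 R=0.00
Rates at T: R1=0.0000, R2=0.0000, R3=0.0000, R4=0.0000
dx/dt at T (Σ net stoichiometry × rate): Y=-0.0000, Z=+0.0000, S=-0.0000, R=-0.0000
Largest |dx/dt| is |-0.0000| (Y) < 0.05 → steady.

Steady state at T: yes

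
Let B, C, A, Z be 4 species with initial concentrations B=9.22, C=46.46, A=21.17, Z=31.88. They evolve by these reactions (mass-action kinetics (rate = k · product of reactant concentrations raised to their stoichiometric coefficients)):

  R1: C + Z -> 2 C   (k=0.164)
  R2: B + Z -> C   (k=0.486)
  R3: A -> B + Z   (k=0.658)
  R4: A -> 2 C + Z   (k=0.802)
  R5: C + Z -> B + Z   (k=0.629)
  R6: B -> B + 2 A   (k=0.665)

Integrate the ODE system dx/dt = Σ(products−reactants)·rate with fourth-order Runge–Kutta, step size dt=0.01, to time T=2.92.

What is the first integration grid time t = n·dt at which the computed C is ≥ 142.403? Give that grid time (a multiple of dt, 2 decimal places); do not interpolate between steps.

Threshold first reached at t = 1.81

RK4 with dt=0.01: 292 steps to T=2.92. Trajectory (selected grid times):
t=0.00: B=9.22 C=46.46 A=21.17 Z=31.88
t=0.32: B=40.38 C=45.56 A=24.96 Z=1.37
t=0.65: B=51.21 C=59.46 A=31.44 Z=1.33
t=0.97: B=64.74 C=76.17 A=39.50 Z=1.31
t=1.30: B=82.55 C=97.78 A=50.17 Z=1.30
t=1.62: B=104.56 C=124.24 A=63.40 Z=1.30
t=1.80: B=119.43 C=142.06 A=72.36 Z=1.30
t=1.81: B=120.32 C=143.12 A=72.89 Z=1.30
t=1.95: B=133.44 C=158.81 A=80.80 Z=1.30
t=2.27: B=169.06 C=201.36 A=102.30 Z=1.30
t=2.60: B=215.78 C=257.10 A=130.52 Z=1.30
t=2.92: B=273.39 C=325.81 A=165.34 Z=1.30
C(1.80)=142.060 < 142.403 but C(1.81)=143.121 ≥ 142.403, so the first grid time is t=1.81.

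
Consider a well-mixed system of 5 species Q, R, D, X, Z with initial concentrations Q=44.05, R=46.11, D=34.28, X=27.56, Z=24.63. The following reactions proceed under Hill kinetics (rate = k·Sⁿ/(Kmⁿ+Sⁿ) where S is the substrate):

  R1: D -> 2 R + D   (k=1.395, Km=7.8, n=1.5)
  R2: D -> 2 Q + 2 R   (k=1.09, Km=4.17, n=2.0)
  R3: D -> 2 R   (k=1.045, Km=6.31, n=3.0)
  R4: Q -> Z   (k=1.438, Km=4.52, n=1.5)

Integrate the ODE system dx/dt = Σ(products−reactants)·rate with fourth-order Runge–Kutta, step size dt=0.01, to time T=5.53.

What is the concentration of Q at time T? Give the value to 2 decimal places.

RK4 with dt=0.01: 553 steps to T=5.53. Trajectory (selected grid times):
t=0.00: Q=44.05 R=46.11 D=34.28 X=27.56 Z=24.63
t=0.61: Q=44.51 R=50.22 D=32.99 X=27.56 Z=25.48
t=1.23: Q=44.98 R=54.38 D=31.68 X=27.56 Z=26.34
t=1.84: Q=45.43 R=58.46 D=30.40 X=27.56 Z=27.19
t=2.46: Q=45.89 R=62.60 D=29.09 X=27.56 Z=28.06
t=3.07: Q=46.34 R=66.65 D=27.81 X=27.56 Z=28.91
t=3.69: Q=46.80 R=70.75 D=26.51 X=27.56 Z=29.77
t=4.30: Q=47.24 R=74.76 D=25.24 X=27.56 Z=30.63
t=4.92: Q=47.69 R=78.81 D=23.94 X=27.56 Z=31.49
t=5.53: Q=48.13 R=82.78 D=22.67 X=27.56 Z=32.35
Read off Q at T=5.53: 48.13

Q at T = 48.13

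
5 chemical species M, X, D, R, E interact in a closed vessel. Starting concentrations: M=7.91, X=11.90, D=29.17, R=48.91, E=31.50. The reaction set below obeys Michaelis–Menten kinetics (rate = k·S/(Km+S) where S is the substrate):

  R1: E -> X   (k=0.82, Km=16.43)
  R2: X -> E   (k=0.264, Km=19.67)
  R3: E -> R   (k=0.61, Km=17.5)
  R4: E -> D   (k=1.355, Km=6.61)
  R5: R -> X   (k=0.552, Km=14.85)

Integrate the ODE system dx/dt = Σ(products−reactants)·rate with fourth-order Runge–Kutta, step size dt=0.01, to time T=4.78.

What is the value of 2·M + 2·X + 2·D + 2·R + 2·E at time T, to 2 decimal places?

Value at T = 258.78

Check how each reaction changes W = 2·M + 2·X + 2·D + 2·R + 2·E (weight of products minus weight of reactants):
R1: E -> X: (2·1) − (2·1) = 2 − 2 = 0
R2: X -> E: (2·1) − (2·1) = 2 − 2 = 0
R3: E -> R: (2·1) − (2·1) = 2 − 2 = 0
R4: E -> D: (2·1) − (2·1) = 2 − 2 = 0
R5: R -> X: (2·1) − (2·1) = 2 − 2 = 0
Every reaction leaves W unchanged, so W is conserved and no simulation is needed: W(T) = W(0) = 2·7.91 + 2·11.90 + 2·29.17 + 2·48.91 + 2·31.50 = 258.78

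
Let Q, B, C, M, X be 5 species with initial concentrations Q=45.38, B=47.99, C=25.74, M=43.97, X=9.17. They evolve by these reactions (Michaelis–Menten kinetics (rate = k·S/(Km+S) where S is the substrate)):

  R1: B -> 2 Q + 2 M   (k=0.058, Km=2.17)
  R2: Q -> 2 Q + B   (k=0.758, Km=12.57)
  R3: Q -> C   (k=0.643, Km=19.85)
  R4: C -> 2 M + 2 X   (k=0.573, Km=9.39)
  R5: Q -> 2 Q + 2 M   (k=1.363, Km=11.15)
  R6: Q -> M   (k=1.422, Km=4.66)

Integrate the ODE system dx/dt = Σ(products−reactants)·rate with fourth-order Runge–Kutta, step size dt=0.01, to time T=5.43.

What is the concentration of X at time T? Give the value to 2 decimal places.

X at T = 13.73

RK4 with dt=0.01: 543 steps to T=5.43. Trajectory (selected grid times):
t=0.00: Q=45.38 B=47.99 C=25.74 M=43.97 X=9.17
t=0.60: Q=45.42 B=48.31 C=25.76 M=46.63 X=9.67
t=1.21: Q=45.45 B=48.64 C=25.77 M=49.33 X=10.19
t=1.81: Q=45.49 B=48.96 C=25.79 M=51.99 X=10.69
t=2.41: Q=45.53 B=49.29 C=25.81 M=54.65 X=11.19
t=3.02: Q=45.57 B=49.62 C=25.82 M=57.35 X=11.71
t=3.62: Q=45.60 B=49.94 C=25.84 M=60.01 X=12.21
t=4.22: Q=45.64 B=50.26 C=25.86 M=62.67 X=12.72
t=4.83: Q=45.68 B=50.59 C=25.87 M=65.37 X=13.23
t=5.43: Q=45.72 B=50.91 C=25.89 M=68.03 X=13.73
Read off X at T=5.43: 13.73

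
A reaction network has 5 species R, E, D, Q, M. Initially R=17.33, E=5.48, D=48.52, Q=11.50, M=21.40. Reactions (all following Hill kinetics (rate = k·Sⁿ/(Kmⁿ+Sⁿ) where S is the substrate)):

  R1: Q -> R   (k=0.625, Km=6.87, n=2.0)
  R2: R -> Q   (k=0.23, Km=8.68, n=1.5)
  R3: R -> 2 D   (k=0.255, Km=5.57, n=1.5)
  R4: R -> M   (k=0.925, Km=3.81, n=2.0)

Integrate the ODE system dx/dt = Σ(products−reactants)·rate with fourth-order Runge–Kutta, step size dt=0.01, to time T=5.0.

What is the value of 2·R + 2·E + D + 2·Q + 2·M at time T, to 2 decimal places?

Check how each reaction changes W = 2·R + 2·E + D + 2·Q + 2·M (weight of products minus weight of reactants):
R1: Q -> R: (2·1) − (2·1) = 2 − 2 = 0
R2: R -> Q: (2·1) − (2·1) = 2 − 2 = 0
R3: R -> 2 D: (1·2) − (2·1) = 2 − 2 = 0
R4: R -> M: (2·1) − (2·1) = 2 − 2 = 0
Every reaction leaves W unchanged, so W is conserved and no simulation is needed: W(T) = W(0) = 2·17.33 + 2·5.48 + 48.52 + 2·11.50 + 2·21.40 = 159.94

Value at T = 159.94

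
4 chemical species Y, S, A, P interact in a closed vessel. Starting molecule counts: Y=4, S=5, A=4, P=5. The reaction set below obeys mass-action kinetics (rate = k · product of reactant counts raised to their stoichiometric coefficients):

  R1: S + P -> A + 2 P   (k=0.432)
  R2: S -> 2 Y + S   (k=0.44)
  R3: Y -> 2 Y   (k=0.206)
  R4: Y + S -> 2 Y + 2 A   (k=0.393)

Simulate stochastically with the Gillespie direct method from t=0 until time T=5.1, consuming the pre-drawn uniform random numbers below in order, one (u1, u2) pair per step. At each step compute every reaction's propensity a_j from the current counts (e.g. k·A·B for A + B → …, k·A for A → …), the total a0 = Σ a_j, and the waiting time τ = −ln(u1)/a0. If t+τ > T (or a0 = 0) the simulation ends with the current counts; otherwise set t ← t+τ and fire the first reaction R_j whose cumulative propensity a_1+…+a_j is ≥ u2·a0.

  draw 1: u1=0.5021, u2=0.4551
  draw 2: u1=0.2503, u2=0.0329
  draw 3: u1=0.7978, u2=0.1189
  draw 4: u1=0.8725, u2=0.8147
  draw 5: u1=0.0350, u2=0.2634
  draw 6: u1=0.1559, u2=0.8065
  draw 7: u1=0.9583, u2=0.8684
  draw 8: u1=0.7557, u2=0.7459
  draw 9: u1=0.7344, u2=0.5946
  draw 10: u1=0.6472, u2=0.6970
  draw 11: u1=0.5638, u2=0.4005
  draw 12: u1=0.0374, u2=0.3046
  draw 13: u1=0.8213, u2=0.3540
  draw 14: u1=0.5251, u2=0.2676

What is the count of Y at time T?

t=0.000: Y=4 S=5 A=4 P=5
Draw 1: a1=10.800, a2=2.200, a3=0.824, a4=7.860, a0=21.684; τ=−ln(0.5021)/21.684=0.032 → t=0.032; u2·a0=0.4551·21.684=9.868 ≤ a1=10.800 → R1 fires; Y=4 S=4 A=5 P=6
Draw 2: a1=10.368, a2=1.760, a3=0.824, a4=6.288, a0=19.240; τ=−ln(0.2503)/19.240=0.072 → t=0.104; u2·a0=0.0329·19.240=0.633 ≤ a1=10.368 → R1 fires; Y=4 S=3 A=6 P=7
Draw 3: a1=9.072, a2=1.320, a3=0.824, a4=4.716, a0=15.932; τ=−ln(0.7978)/15.932=0.014 → t=0.118; u2·a0=0.1189·15.932=1.894 ≤ a1=9.072 → R1 fires; Y=4 S=2 A=7 P=8
Draw 4: a1=6.912, a2=0.880, a3=0.824, a4=3.144, a0=11.760; τ=−ln(0.8725)/11.760=0.012 → t=0.130; u2·a0=0.8147·11.760=9.581; a1+…+a3=8.616 < 9.581 ≤ a1+…+a4=11.760 → R4 fires; Y=5 S=1 A=9 P=8
Draw 5: a1=3.456, a2=0.440, a3=1.030, a4=1.965, a0=6.891; τ=−ln(0.0350)/6.891=0.486 → t=0.616; u2·a0=0.2634·6.891=1.815 ≤ a1=3.456 → R1 fires; Y=5 S=0 A=10 P=9
Draw 6: a1=0.000, a2=0.000, a3=1.030, a4=0.000, a0=1.030; τ=−ln(0.1559)/1.030=1.804 → t=2.420; u2·a0=0.8065·1.030=0.831; a1+a2=0.000 < 0.831 ≤ a1+…+a3=1.030 → R3 fires; Y=6 S=0 A=10 P=9
Draw 7: a1=0.000, a2=0.000, a3=1.236, a4=0.000, a0=1.236; τ=−ln(0.9583)/1.236=0.034 → t=2.455; u2·a0=0.8684·1.236=1.073; a1+a2=0.000 < 1.073 ≤ a1+…+a3=1.236 → R3 fires; Y=7 S=0 A=10 P=9
Draw 8: a1=0.000, a2=0.000, a3=1.442, a4=0.000, a0=1.442; τ=−ln(0.7557)/1.442=0.194 → t=2.649; u2·a0=0.7459·1.442=1.076; a1+a2=0.000 < 1.076 ≤ a1+…+a3=1.442 → R3 fires; Y=8 S=0 A=10 P=9
Draw 9: a1=0.000, a2=0.000, a3=1.648, a4=0.000, a0=1.648; τ=−ln(0.7344)/1.648=0.187 → t=2.836; u2·a0=0.5946·1.648=0.980; a1+a2=0.000 < 0.980 ≤ a1+…+a3=1.648 → R3 fires; Y=9 S=0 A=10 P=9
Draw 10: a1=0.000, a2=0.000, a3=1.854, a4=0.000, a0=1.854; τ=−ln(0.6472)/1.854=0.235 → t=3.071; u2·a0=0.6970·1.854=1.292; a1+a2=0.000 < 1.292 ≤ a1+…+a3=1.854 → R3 fires; Y=10 S=0 A=10 P=9
Draw 11: a1=0.000, a2=0.000, a3=2.060, a4=0.000, a0=2.060; τ=−ln(0.5638)/2.060=0.278 → t=3.349; u2·a0=0.4005·2.060=0.825; a1+a2=0.000 < 0.825 ≤ a1+…+a3=2.060 → R3 fires; Y=11 S=0 A=10 P=9
Draw 12: a1=0.000, a2=0.000, a3=2.266, a4=0.000, a0=2.266; τ=−ln(0.0374)/2.266=1.450 → t=4.800; u2·a0=0.3046·2.266=0.690; a1+a2=0.000 < 0.690 ≤ a1+…+a3=2.266 → R3 fires; Y=12 S=0 A=10 P=9
Draw 13: a1=0.000, a2=0.000, a3=2.472, a4=0.000, a0=2.472; τ=−ln(0.8213)/2.472=0.080 → t=4.879; u2·a0=0.3540·2.472=0.875; a1+a2=0.000 < 0.875 ≤ a1+…+a3=2.472 → R3 fires; Y=13 S=0 A=10 P=9
Draw 14: a1=0.000, a2=0.000, a3=2.678, a4=0.000, a0=2.678; τ=−ln(0.5251)/2.678=0.241 → t=5.120 > T=5.1: stop.
Read off Y at T=5.1: 13

Y at T = 13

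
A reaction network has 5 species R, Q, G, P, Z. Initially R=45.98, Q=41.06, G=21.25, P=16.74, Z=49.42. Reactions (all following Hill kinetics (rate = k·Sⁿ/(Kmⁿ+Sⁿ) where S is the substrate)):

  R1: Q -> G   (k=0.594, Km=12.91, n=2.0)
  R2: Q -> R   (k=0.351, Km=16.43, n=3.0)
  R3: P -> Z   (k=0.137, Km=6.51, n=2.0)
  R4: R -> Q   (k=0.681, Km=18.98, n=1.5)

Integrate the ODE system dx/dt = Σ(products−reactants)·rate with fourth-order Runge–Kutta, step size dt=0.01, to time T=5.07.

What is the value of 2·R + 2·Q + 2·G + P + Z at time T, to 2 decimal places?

Check how each reaction changes W = 2·R + 2·Q + 2·G + P + Z (weight of products minus weight of reactants):
R1: Q -> G: (2·1) − (2·1) = 2 − 2 = 0
R2: Q -> R: (2·1) − (2·1) = 2 − 2 = 0
R3: P -> Z: (1·1) − (1·1) = 1 − 1 = 0
R4: R -> Q: (2·1) − (2·1) = 2 − 2 = 0
Every reaction leaves W unchanged, so W is conserved and no simulation is needed: W(T) = W(0) = 2·45.98 + 2·41.06 + 2·21.25 + 16.74 + 49.42 = 282.74

Value at T = 282.74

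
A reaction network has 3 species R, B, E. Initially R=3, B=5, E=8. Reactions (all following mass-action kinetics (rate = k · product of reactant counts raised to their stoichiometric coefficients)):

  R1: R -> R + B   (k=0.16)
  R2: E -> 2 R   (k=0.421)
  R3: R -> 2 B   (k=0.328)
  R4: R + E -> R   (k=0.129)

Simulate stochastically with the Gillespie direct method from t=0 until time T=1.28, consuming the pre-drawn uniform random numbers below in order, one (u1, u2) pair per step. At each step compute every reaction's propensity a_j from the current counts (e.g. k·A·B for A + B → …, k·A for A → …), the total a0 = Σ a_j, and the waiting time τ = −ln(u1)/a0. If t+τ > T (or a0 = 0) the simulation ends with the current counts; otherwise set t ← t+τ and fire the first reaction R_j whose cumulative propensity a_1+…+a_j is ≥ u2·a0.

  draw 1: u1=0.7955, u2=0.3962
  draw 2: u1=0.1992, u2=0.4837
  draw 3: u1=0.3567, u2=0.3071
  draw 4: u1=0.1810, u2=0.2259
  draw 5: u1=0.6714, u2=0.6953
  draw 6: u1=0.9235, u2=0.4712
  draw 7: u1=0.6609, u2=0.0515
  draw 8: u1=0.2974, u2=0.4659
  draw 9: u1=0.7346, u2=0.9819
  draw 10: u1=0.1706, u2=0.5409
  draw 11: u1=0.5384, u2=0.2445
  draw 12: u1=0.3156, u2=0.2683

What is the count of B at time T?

B at T = 14

t=0.000: R=3 B=5 E=8
Draw 1: a1=0.480, a2=3.368, a3=0.984, a4=3.096, a0=7.928; τ=−ln(0.7955)/7.928=0.029 → t=0.029; u2·a0=0.3962·7.928=3.141; a1=0.480 < 3.141 ≤ a1+a2=3.848 → R2 fires; R=5 B=5 E=7
Draw 2: a1=0.800, a2=2.947, a3=1.640, a4=4.515, a0=9.902; τ=−ln(0.1992)/9.902=0.163 → t=0.192; u2·a0=0.4837·9.902=4.790; a1+a2=3.747 < 4.790 ≤ a1+…+a3=5.387 → R3 fires; R=4 B=7 E=7
Draw 3: a1=0.640, a2=2.947, a3=1.312, a4=3.612, a0=8.511; τ=−ln(0.3567)/8.511=0.121 → t=0.313; u2·a0=0.3071·8.511=2.614; a1=0.640 < 2.614 ≤ a1+a2=3.587 → R2 fires; R=6 B=7 E=6
Draw 4: a1=0.960, a2=2.526, a3=1.968, a4=4.644, a0=10.098; τ=−ln(0.1810)/10.098=0.169 → t=0.482; u2·a0=0.2259·10.098=2.281; a1=0.960 < 2.281 ≤ a1+a2=3.486 → R2 fires; R=8 B=7 E=5
Draw 5: a1=1.280, a2=2.105, a3=2.624, a4=5.160, a0=11.169; τ=−ln(0.6714)/11.169=0.036 → t=0.518; u2·a0=0.6953·11.169=7.766; a1+…+a3=6.009 < 7.766 ≤ a1+…+a4=11.169 → R4 fires; R=8 B=7 E=4
Draw 6: a1=1.280, a2=1.684, a3=2.624, a4=4.128, a0=9.716; τ=−ln(0.9235)/9.716=0.008 → t=0.526; u2·a0=0.4712·9.716=4.578; a1+a2=2.964 < 4.578 ≤ a1+…+a3=5.588 → R3 fires; R=7 B=9 E=4
Draw 7: a1=1.120, a2=1.684, a3=2.296, a4=3.612, a0=8.712; τ=−ln(0.6609)/8.712=0.048 → t=0.574; u2·a0=0.0515·8.712=0.449 ≤ a1=1.120 → R1 fires; R=7 B=10 E=4
Draw 8: a1=1.120, a2=1.684, a3=2.296, a4=3.612, a0=8.712; τ=−ln(0.2974)/8.712=0.139 → t=0.713; u2·a0=0.4659·8.712=4.059; a1+a2=2.804 < 4.059 ≤ a1+…+a3=5.100 → R3 fires; R=6 B=12 E=4
Draw 9: a1=0.960, a2=1.684, a3=1.968, a4=3.096, a0=7.708; τ=−ln(0.7346)/7.708=0.040 → t=0.753; u2·a0=0.9819·7.708=7.568; a1+…+a3=4.612 < 7.568 ≤ a1+…+a4=7.708 → R4 fires; R=6 B=12 E=3
Draw 10: a1=0.960, a2=1.263, a3=1.968, a4=2.322, a0=6.513; τ=−ln(0.1706)/6.513=0.272 → t=1.024; u2·a0=0.5409·6.513=3.523; a1+a2=2.223 < 3.523 ≤ a1+…+a3=4.191 → R3 fires; R=5 B=14 E=3
Draw 11: a1=0.800, a2=1.263, a3=1.640, a4=1.935, a0=5.638; τ=−ln(0.5384)/5.638=0.110 → t=1.134; u2·a0=0.2445·5.638=1.378; a1=0.800 < 1.378 ≤ a1+a2=2.063 → R2 fires; R=7 B=14 E=2
Draw 12: a1=1.120, a2=0.842, a3=2.296, a4=1.806, a0=6.064; τ=−ln(0.3156)/6.064=0.190 → t=1.324 > T=1.28: stop.
Read off B at T=1.28: 14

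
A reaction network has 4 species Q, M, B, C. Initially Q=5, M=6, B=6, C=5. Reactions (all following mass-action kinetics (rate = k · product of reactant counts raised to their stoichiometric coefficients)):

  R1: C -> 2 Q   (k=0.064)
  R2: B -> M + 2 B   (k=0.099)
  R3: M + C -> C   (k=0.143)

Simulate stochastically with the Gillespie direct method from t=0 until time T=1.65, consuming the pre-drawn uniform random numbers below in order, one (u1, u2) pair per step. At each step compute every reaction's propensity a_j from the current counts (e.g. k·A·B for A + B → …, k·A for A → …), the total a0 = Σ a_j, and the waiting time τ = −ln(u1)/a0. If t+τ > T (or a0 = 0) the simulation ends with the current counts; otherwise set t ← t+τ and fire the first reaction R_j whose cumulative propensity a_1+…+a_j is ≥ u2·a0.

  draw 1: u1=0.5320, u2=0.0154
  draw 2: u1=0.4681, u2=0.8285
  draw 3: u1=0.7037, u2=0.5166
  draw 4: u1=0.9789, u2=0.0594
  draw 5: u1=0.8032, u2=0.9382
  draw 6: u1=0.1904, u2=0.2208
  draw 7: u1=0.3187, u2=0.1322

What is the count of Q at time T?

t=0.000: Q=5 M=6 B=6 C=5
Draw 1: a1=0.320, a2=0.594, a3=4.290, a0=5.204; τ=−ln(0.5320)/5.204=0.121 → t=0.121; u2·a0=0.0154·5.204=0.080 ≤ a1=0.320 → R1 fires; Q=7 M=6 B=6 C=4
Draw 2: a1=0.256, a2=0.594, a3=3.432, a0=4.282; τ=−ln(0.4681)/4.282=0.177 → t=0.299; u2·a0=0.8285·4.282=3.548; a1+a2=0.850 < 3.548 ≤ a1+…+a3=4.282 → R3 fires; Q=7 M=5 B=6 C=4
Draw 3: a1=0.256, a2=0.594, a3=2.860, a0=3.710; τ=−ln(0.7037)/3.710=0.095 → t=0.393; u2·a0=0.5166·3.710=1.917; a1+a2=0.850 < 1.917 ≤ a1+…+a3=3.710 → R3 fires; Q=7 M=4 B=6 C=4
Draw 4: a1=0.256, a2=0.594, a3=2.288, a0=3.138; τ=−ln(0.9789)/3.138=0.007 → t=0.400; u2·a0=0.0594·3.138=0.186 ≤ a1=0.256 → R1 fires; Q=9 M=4 B=6 C=3
Draw 5: a1=0.192, a2=0.594, a3=1.716, a0=2.502; τ=−ln(0.8032)/2.502=0.088 → t=0.488; u2·a0=0.9382·2.502=2.347; a1+a2=0.786 < 2.347 ≤ a1+…+a3=2.502 → R3 fires; Q=9 M=3 B=6 C=3
Draw 6: a1=0.192, a2=0.594, a3=1.287, a0=2.073; τ=−ln(0.1904)/2.073=0.800 → t=1.288; u2·a0=0.2208·2.073=0.458; a1=0.192 < 0.458 ≤ a1+a2=0.786 → R2 fires; Q=9 M=4 B=7 C=3
Draw 7: a1=0.192, a2=0.693, a3=1.716, a0=2.601; τ=−ln(0.3187)/2.601=0.440 → t=1.727 > T=1.65: stop.
Read off Q at T=1.65: 9

Q at T = 9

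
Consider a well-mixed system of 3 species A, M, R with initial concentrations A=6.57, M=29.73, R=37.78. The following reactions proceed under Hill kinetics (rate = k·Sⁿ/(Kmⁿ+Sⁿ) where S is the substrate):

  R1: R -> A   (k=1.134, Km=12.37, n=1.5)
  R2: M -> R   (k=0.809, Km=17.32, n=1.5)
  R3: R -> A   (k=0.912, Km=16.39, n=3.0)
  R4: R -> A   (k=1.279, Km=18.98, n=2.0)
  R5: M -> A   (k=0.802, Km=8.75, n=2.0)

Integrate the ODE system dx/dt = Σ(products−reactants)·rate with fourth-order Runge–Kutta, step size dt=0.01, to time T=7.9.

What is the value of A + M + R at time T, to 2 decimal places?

Value at T = 74.08

Check how each reaction changes W = A + M + R (weight of products minus weight of reactants):
R1: R -> A: (1·1) − (1·1) = 1 − 1 = 0
R2: M -> R: (1·1) − (1·1) = 1 − 1 = 0
R3: R -> A: (1·1) − (1·1) = 1 − 1 = 0
R4: R -> A: (1·1) − (1·1) = 1 − 1 = 0
R5: M -> A: (1·1) − (1·1) = 1 − 1 = 0
Every reaction leaves W unchanged, so W is conserved and no simulation is needed: W(T) = W(0) = 6.57 + 29.73 + 37.78 = 74.08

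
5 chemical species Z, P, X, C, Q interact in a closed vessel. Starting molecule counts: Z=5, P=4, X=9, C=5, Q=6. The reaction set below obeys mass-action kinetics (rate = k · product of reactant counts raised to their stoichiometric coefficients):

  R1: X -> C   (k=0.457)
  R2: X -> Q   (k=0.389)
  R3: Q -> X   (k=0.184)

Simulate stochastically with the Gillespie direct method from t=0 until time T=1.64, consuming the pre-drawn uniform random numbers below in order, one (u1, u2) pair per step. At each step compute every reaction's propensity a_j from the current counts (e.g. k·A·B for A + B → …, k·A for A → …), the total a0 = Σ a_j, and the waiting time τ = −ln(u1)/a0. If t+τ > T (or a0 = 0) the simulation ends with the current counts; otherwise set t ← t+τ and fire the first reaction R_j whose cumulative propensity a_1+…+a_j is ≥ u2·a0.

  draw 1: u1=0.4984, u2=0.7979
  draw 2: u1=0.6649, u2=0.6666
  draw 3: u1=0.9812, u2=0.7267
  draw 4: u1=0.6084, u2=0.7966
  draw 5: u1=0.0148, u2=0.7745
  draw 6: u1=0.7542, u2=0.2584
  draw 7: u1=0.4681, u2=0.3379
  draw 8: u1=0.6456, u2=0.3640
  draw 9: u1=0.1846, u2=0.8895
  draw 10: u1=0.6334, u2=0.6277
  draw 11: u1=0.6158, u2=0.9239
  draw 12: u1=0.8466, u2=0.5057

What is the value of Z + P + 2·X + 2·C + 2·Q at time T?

Value at T = 49

Check how each reaction changes W = Z + P + 2·X + 2·C + 2·Q (weight of products minus weight of reactants):
R1: X -> C: (2·1) − (2·1) = 2 − 2 = 0
R2: X -> Q: (2·1) − (2·1) = 2 − 2 = 0
R3: Q -> X: (2·1) − (2·1) = 2 − 2 = 0
Every reaction leaves W unchanged, so W is conserved and no simulation is needed: W(T) = W(0) = 5 + 4 + 2·9 + 2·5 + 2·6 = 49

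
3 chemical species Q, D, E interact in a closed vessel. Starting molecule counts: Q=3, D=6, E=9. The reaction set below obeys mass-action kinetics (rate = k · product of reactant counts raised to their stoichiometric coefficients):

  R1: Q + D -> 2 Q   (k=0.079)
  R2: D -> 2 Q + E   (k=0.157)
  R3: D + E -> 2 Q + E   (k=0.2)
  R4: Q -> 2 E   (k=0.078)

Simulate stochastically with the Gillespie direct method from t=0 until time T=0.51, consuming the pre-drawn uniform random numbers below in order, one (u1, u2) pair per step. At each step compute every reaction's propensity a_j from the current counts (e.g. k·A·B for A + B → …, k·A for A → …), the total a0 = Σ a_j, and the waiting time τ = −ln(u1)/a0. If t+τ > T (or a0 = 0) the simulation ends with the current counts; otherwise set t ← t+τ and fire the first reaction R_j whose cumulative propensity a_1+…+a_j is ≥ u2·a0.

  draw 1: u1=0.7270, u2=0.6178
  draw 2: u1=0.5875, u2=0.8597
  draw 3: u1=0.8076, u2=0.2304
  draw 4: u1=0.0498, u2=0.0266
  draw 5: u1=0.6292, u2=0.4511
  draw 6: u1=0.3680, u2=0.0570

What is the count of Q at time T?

t=0.000: Q=3 D=6 E=9
Draw 1: a1=1.422, a2=0.942, a3=10.800, a4=0.234, a0=13.398; τ=−ln(0.7270)/13.398=0.024 → t=0.024; u2·a0=0.6178·13.398=8.277; a1+a2=2.364 < 8.277 ≤ a1+…+a3=13.164 → R3 fires; Q=5 D=5 E=9
Draw 2: a1=1.975, a2=0.785, a3=9.000, a4=0.390, a0=12.150; τ=−ln(0.5875)/12.150=0.044 → t=0.068; u2·a0=0.8597·12.150=10.445; a1+a2=2.760 < 10.445 ≤ a1+…+a3=11.760 → R3 fires; Q=7 D=4 E=9
Draw 3: a1=2.212, a2=0.628, a3=7.200, a4=0.546, a0=10.586; τ=−ln(0.8076)/10.586=0.020 → t=0.088; u2·a0=0.2304·10.586=2.439; a1=2.212 < 2.439 ≤ a1+a2=2.840 → R2 fires; Q=9 D=3 E=10
Draw 4: a1=2.133, a2=0.471, a3=6.000, a4=0.702, a0=9.306; τ=−ln(0.0498)/9.306=0.322 → t=0.410; u2·a0=0.0266·9.306=0.248 ≤ a1=2.133 → R1 fires; Q=10 D=2 E=10
Draw 5: a1=1.580, a2=0.314, a3=4.000, a4=0.780, a0=6.674; τ=−ln(0.6292)/6.674=0.069 → t=0.480; u2·a0=0.4511·6.674=3.011; a1+a2=1.894 < 3.011 ≤ a1+…+a3=5.894 → R3 fires; Q=12 D=1 E=10
Draw 6: a1=0.948, a2=0.157, a3=2.000, a4=0.936, a0=4.041; τ=−ln(0.3680)/4.041=0.247 → t=0.727 > T=0.51: stop.
Read off Q at T=0.51: 12

Q at T = 12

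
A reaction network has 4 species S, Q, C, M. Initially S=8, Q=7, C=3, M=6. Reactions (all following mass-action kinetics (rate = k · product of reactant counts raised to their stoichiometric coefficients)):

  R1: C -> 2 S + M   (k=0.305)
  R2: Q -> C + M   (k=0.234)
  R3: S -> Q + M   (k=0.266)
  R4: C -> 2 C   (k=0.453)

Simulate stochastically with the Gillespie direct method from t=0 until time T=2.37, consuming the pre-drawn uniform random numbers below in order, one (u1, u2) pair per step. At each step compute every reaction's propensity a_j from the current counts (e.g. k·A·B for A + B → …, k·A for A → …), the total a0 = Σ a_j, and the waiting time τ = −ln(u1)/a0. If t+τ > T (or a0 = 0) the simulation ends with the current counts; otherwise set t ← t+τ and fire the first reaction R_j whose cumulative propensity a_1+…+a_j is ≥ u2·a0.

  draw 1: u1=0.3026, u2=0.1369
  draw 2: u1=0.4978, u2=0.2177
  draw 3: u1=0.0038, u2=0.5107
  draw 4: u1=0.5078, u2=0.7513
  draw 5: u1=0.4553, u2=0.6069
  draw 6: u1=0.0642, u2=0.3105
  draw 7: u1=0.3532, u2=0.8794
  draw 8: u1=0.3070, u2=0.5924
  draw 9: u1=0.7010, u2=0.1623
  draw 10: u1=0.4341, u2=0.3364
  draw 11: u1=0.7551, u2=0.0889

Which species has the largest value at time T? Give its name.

t=0.000: S=8 Q=7 C=3 M=6
Draw 1: a1=0.915, a2=1.638, a3=2.128, a4=1.359, a0=6.040; τ=−ln(0.3026)/6.040=0.198 → t=0.198; u2·a0=0.1369·6.040=0.827 ≤ a1=0.915 → R1 fires; S=10 Q=7 C=2 M=7
Draw 2: a1=0.610, a2=1.638, a3=2.660, a4=0.906, a0=5.814; τ=−ln(0.4978)/5.814=0.120 → t=0.318; u2·a0=0.2177·5.814=1.266; a1=0.610 < 1.266 ≤ a1+a2=2.248 → R2 fires; S=10 Q=6 C=3 M=8
Draw 3: a1=0.915, a2=1.404, a3=2.660, a4=1.359, a0=6.338; τ=−ln(0.0038)/6.338=0.879 → t=1.197; u2·a0=0.5107·6.338=3.237; a1+a2=2.319 < 3.237 ≤ a1+…+a3=4.979 → R3 fires; S=9 Q=7 C=3 M=9
Draw 4: a1=0.915, a2=1.638, a3=2.394, a4=1.359, a0=6.306; τ=−ln(0.5078)/6.306=0.107 → t=1.305; u2·a0=0.7513·6.306=4.738; a1+a2=2.553 < 4.738 ≤ a1+…+a3=4.947 → R3 fires; S=8 Q=8 C=3 M=10
Draw 5: a1=0.915, a2=1.872, a3=2.128, a4=1.359, a0=6.274; τ=−ln(0.4553)/6.274=0.125 → t=1.430; u2·a0=0.6069·6.274=3.808; a1+a2=2.787 < 3.808 ≤ a1+…+a3=4.915 → R3 fires; S=7 Q=9 C=3 M=11
Draw 6: a1=0.915, a2=2.106, a3=1.862, a4=1.359, a0=6.242; τ=−ln(0.0642)/6.242=0.440 → t=1.870; u2·a0=0.3105·6.242=1.938; a1=0.915 < 1.938 ≤ a1+a2=3.021 → R2 fires; S=7 Q=8 C=4 M=12
Draw 7: a1=1.220, a2=1.872, a3=1.862, a4=1.812, a0=6.766; τ=−ln(0.3532)/6.766=0.154 → t=2.024; u2·a0=0.8794·6.766=5.950; a1+…+a3=4.954 < 5.950 ≤ a1+…+a4=6.766 → R4 fires; S=7 Q=8 C=5 M=12
Draw 8: a1=1.525, a2=1.872, a3=1.862, a4=2.265, a0=7.524; τ=−ln(0.3070)/7.524=0.157 → t=2.181; u2·a0=0.5924·7.524=4.457; a1+a2=3.397 < 4.457 ≤ a1+…+a3=5.259 → R3 fires; S=6 Q=9 C=5 M=13
Draw 9: a1=1.525, a2=2.106, a3=1.596, a4=2.265, a0=7.492; τ=−ln(0.7010)/7.492=0.047 → t=2.228; u2·a0=0.1623·7.492=1.216 ≤ a1=1.525 → R1 fires; S=8 Q=9 C=4 M=14
Draw 10: a1=1.220, a2=2.106, a3=2.128, a4=1.812, a0=7.266; τ=−ln(0.4341)/7.266=0.115 → t=2.343; u2·a0=0.3364·7.266=2.444; a1=1.220 < 2.444 ≤ a1+a2=3.326 → R2 fires; S=8 Q=8 C=5 M=15
Draw 11: a1=1.525, a2=1.872, a3=2.128, a4=2.265, a0=7.790; τ=−ln(0.7551)/7.790=0.036 → t=2.379 > T=2.37: stop.
At T=2.37: S=8 Q=8 C=5 M=15; the largest is M.

Dominant species at T: M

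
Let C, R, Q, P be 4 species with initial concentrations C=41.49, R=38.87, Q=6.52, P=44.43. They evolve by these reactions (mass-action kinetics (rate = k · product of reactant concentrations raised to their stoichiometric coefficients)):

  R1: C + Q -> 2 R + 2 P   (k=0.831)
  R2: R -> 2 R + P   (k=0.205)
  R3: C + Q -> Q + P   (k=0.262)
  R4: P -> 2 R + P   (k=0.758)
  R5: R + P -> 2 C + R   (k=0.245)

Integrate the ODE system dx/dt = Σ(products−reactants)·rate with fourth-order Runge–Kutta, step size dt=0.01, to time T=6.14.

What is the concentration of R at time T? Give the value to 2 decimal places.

RK4 with dt=0.01: 614 steps to T=6.14. Trajectory (selected grid times):
t=0.00: C=41.49 R=38.87 Q=6.52 P=44.43
t=0.68: C=167.60 R=68.21 Q=0.00 P=0.84
t=1.36: C=188.14 R=79.34 Q=0.00 P=0.84
t=2.05: C=212.38 R=92.33 Q=0.00 P=0.84
t=2.73: C=240.13 R=107.07 Q=0.00 P=0.84
t=3.41: C=272.28 R=124.01 Q=0.00 P=0.84
t=4.09: C=309.51 R=143.49 Q=0.00 P=0.84
t=4.78: C=353.25 R=166.23 Q=0.00 P=0.84
t=5.46: C=403.10 R=192.02 Q=0.00 P=0.84
t=6.14: C=460.68 R=221.67 Q=0.00 P=0.84
Read off R at T=6.14: 221.67

R at T = 221.67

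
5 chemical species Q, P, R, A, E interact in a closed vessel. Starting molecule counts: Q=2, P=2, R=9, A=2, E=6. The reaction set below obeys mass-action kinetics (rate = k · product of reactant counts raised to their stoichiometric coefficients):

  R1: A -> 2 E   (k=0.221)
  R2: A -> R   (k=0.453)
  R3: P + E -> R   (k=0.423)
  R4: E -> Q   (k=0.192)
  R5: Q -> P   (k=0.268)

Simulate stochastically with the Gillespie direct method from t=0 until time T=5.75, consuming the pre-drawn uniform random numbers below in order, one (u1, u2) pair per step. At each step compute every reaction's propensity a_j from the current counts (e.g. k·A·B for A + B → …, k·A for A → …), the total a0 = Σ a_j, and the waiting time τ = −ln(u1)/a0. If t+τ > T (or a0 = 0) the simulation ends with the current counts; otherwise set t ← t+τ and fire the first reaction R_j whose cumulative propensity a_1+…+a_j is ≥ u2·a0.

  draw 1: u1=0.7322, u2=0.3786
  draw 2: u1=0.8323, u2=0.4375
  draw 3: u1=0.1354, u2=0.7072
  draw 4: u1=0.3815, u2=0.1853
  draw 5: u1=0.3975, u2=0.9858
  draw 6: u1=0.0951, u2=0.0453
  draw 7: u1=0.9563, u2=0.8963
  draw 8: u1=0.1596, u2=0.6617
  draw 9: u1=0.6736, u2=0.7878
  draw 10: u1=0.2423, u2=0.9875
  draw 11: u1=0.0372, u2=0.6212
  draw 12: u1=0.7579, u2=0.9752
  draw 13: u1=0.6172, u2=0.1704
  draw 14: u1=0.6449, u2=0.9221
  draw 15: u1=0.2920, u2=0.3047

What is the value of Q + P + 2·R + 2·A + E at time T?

Check how each reaction changes W = Q + P + 2·R + 2·A + E (weight of products minus weight of reactants):
R1: A -> 2 E: (1·2) − (2·1) = 2 − 2 = 0
R2: A -> R: (2·1) − (2·1) = 2 − 2 = 0
R3: P + E -> R: (2·1) − (1·1 + 1·1) = 2 − 2 = 0
R4: E -> Q: (1·1) − (1·1) = 1 − 1 = 0
R5: Q -> P: (1·1) − (1·1) = 1 − 1 = 0
Every reaction leaves W unchanged, so W is conserved and no simulation is needed: W(T) = W(0) = 2 + 2 + 2·9 + 2·2 + 6 = 32

Value at T = 32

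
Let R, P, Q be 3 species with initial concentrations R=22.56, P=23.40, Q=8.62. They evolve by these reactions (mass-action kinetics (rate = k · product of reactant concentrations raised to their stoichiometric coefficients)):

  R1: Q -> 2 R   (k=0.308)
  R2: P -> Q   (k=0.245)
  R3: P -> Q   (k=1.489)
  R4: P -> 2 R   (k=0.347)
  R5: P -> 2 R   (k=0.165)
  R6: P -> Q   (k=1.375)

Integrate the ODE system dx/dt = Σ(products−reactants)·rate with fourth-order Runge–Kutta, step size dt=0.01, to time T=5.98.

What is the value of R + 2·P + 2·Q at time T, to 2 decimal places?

Value at T = 86.60

Check how each reaction changes W = R + 2·P + 2·Q (weight of products minus weight of reactants):
R1: Q -> 2 R: (1·2) − (2·1) = 2 − 2 = 0
R2: P -> Q: (2·1) − (2·1) = 2 − 2 = 0
R3: P -> Q: (2·1) − (2·1) = 2 − 2 = 0
R4: P -> 2 R: (1·2) − (2·1) = 2 − 2 = 0
R5: P -> 2 R: (1·2) − (2·1) = 2 − 2 = 0
R6: P -> Q: (2·1) − (2·1) = 2 − 2 = 0
Every reaction leaves W unchanged, so W is conserved and no simulation is needed: W(T) = W(0) = 22.56 + 2·23.40 + 2·8.62 = 86.60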